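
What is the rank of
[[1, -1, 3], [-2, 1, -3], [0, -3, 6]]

rank = 3

Add 2 times ρ1 to ρ2.
  [ 1  -1  3 ]
  [ 0  -1  3 ]
  [ 0  -3  6 ]
Multiply ρ2 by -1.
  [ 1  -1   3 ]
  [ 0   1  -3 ]
  [ 0  -3   6 ]
Add 3 times ρ2 to ρ3.
  [ 1  -1   3 ]
  [ 0   1  -3 ]
  [ 0   0  -3 ]
Multiply ρ3 by -1/3.
  [ 1  -1   3 ]
  [ 0   1  -3 ]
  [ 0   0   1 ]
Add 3 times ρ3 to ρ2.
  [ 1  -1  3 ]
  [ 0   1  0 ]
  [ 0   0  1 ]
Subtract 3 times ρ3 from ρ1.
  [ 1  -1  0 ]
  [ 0   1  0 ]
  [ 0   0  1 ]
Add ρ2 to ρ1.
  [ 1  0  0 ]
  [ 0  1  0 ]
  [ 0  0  1 ]
The reduced form has 3 nonzero rows.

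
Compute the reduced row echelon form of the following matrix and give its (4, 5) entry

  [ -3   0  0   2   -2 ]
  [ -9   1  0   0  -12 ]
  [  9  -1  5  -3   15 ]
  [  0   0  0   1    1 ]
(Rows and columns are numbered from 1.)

r1 ← -1/3·r1
  [  1   0  0  -2/3  2/3 ]
  [ -9   1  0     0  -12 ]
  [  9  -1  5    -3   15 ]
  [  0   0  0     1    1 ]
r2 ← r2 + 9·r1
  [ 1   0  0  -2/3  2/3 ]
  [ 0   1  0    -6   -6 ]
  [ 9  -1  5    -3   15 ]
  [ 0   0  0     1    1 ]
r3 ← r3 − 9·r1
  [ 1   0  0  -2/3  2/3 ]
  [ 0   1  0    -6   -6 ]
  [ 0  -1  5     3    9 ]
  [ 0   0  0     1    1 ]
r3 ← r3 + r2
  [ 1  0  0  -2/3  2/3 ]
  [ 0  1  0    -6   -6 ]
  [ 0  0  5    -3    3 ]
  [ 0  0  0     1    1 ]
r3 ← 1/5·r3
  [ 1  0  0  -2/3  2/3 ]
  [ 0  1  0    -6   -6 ]
  [ 0  0  1  -3/5  3/5 ]
  [ 0  0  0     1    1 ]
r3 ← r3 + 3/5·r4
  [ 1  0  0  -2/3  2/3 ]
  [ 0  1  0    -6   -6 ]
  [ 0  0  1     0  6/5 ]
  [ 0  0  0     1    1 ]
r2 ← r2 + 6·r4
  [ 1  0  0  -2/3  2/3 ]
  [ 0  1  0     0    0 ]
  [ 0  0  1     0  6/5 ]
  [ 0  0  0     1    1 ]
r1 ← r1 + 2/3·r4
  [ 1  0  0  0  4/3 ]
  [ 0  1  0  0    0 ]
  [ 0  0  1  0  6/5 ]
  [ 0  0  0  1    1 ]

1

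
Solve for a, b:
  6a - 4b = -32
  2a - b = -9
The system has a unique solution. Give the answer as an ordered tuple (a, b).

(-2, 5)

Form the augmented matrix and row-reduce:
  [ 6  -4  |  -32 ]
  [ 2  -1  |   -9 ]
ρ1 → 1/6·ρ1
  [ 1  -2/3  |  -16/3 ]
  [ 2    -1  |     -9 ]
ρ2 → ρ2 − 2·ρ1
  [ 1  -2/3  |  -16/3 ]
  [ 0   1/3  |    5/3 ]
ρ2 → 3·ρ2
  [ 1  -2/3  |  -16/3 ]
  [ 0     1  |      5 ]
ρ1 → ρ1 + 2/3·ρ2
  [ 1  0  |  -2 ]
  [ 0  1  |   5 ]
Reading off the last column: a = -2, b = 5.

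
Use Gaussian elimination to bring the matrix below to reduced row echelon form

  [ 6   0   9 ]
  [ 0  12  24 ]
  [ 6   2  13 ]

R1 → 1/6·R1
  [ 1   0  3/2 ]
  [ 0  12   24 ]
  [ 6   2   13 ]
R3 → R3 − 6·R1
  [ 1   0  3/2 ]
  [ 0  12   24 ]
  [ 0   2    4 ]
R2 → 1/12·R2
  [ 1  0  3/2 ]
  [ 0  1    2 ]
  [ 0  2    4 ]
R3 → R3 − 2·R2
  [ 1  0  3/2 ]
  [ 0  1    2 ]
  [ 0  0    0 ]

[[1, 0, 3/2], [0, 1, 2], [0, 0, 0]]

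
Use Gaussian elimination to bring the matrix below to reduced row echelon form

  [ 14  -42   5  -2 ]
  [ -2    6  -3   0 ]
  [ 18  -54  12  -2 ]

[[1, -3, 0, 0], [0, 0, 1, 0], [0, 0, 0, 1]]

ρ1 -> 1/14·ρ1
  [  1   -3  5/14  -1/7 ]
  [ -2    6    -3     0 ]
  [ 18  -54    12    -2 ]
ρ2 -> ρ2 + 2·ρ1
  [  1   -3   5/14  -1/7 ]
  [  0    0  -16/7  -2/7 ]
  [ 18  -54     12    -2 ]
ρ3 -> ρ3 − 18·ρ1
  [ 1  -3   5/14  -1/7 ]
  [ 0   0  -16/7  -2/7 ]
  [ 0   0   39/7   4/7 ]
ρ2 -> -7/16·ρ2
  [ 1  -3  5/14  -1/7 ]
  [ 0   0     1   1/8 ]
  [ 0   0  39/7   4/7 ]
ρ3 -> ρ3 − 39/7·ρ2
  [ 1  -3  5/14  -1/7 ]
  [ 0   0     1   1/8 ]
  [ 0   0     0  -1/8 ]
ρ3 -> -8·ρ3
  [ 1  -3  5/14  -1/7 ]
  [ 0   0     1   1/8 ]
  [ 0   0     0     1 ]
ρ2 -> ρ2 − 1/8·ρ3
  [ 1  -3  5/14  -1/7 ]
  [ 0   0     1     0 ]
  [ 0   0     0     1 ]
ρ1 -> ρ1 + 1/7·ρ3
  [ 1  -3  5/14  0 ]
  [ 0   0     1  0 ]
  [ 0   0     0  1 ]
ρ1 -> ρ1 − 5/14·ρ2
  [ 1  -3  0  0 ]
  [ 0   0  1  0 ]
  [ 0   0  0  1 ]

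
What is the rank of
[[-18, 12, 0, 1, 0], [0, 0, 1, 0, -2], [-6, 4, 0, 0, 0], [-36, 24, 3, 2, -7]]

rank = 4

Multiply r1 by -1/18.
Add 6 times r1 to r3.
Add 36 times r1 to r4.
Subtract 3 times r2 from r4.
Multiply r3 by -3.
Multiply r4 by -1.
Add 2 times r4 to r2.
Add 1/18 times r3 to r1.
The reduced form has 4 nonzero rows.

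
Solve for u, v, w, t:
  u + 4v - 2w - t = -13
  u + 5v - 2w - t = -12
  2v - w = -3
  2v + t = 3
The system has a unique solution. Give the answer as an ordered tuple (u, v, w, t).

Form the augmented matrix and row-reduce:
  [ 1  4  -2  -1  |  -13 ]
  [ 1  5  -2  -1  |  -12 ]
  [ 0  2  -1   0  |   -3 ]
  [ 0  2   0   1  |    3 ]
R2 → R2 − R1
  [ 1  4  -2  -1  |  -13 ]
  [ 0  1   0   0  |    1 ]
  [ 0  2  -1   0  |   -3 ]
  [ 0  2   0   1  |    3 ]
R3 → R3 − 2·R2
  [ 1  4  -2  -1  |  -13 ]
  [ 0  1   0   0  |    1 ]
  [ 0  0  -1   0  |   -5 ]
  [ 0  2   0   1  |    3 ]
R4 → R4 − 2·R2
  [ 1  4  -2  -1  |  -13 ]
  [ 0  1   0   0  |    1 ]
  [ 0  0  -1   0  |   -5 ]
  [ 0  0   0   1  |    1 ]
R3 → -1·R3
  [ 1  4  -2  -1  |  -13 ]
  [ 0  1   0   0  |    1 ]
  [ 0  0   1   0  |    5 ]
  [ 0  0   0   1  |    1 ]
R1 → R1 + R4
  [ 1  4  -2  0  |  -12 ]
  [ 0  1   0  0  |    1 ]
  [ 0  0   1  0  |    5 ]
  [ 0  0   0  1  |    1 ]
R1 → R1 + 2·R3
  [ 1  4  0  0  |  -2 ]
  [ 0  1  0  0  |   1 ]
  [ 0  0  1  0  |   5 ]
  [ 0  0  0  1  |   1 ]
R1 → R1 − 4·R2
  [ 1  0  0  0  |  -6 ]
  [ 0  1  0  0  |   1 ]
  [ 0  0  1  0  |   5 ]
  [ 0  0  0  1  |   1 ]
Reading off the last column: u = -6, v = 1, w = 5, t = 1.

(-6, 1, 5, 1)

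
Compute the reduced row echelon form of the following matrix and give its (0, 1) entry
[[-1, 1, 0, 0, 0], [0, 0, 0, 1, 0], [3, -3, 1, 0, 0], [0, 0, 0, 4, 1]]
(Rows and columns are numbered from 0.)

-1

R1 := -1·R1
  [ 1  -1  0  0  0 ]
  [ 0   0  0  1  0 ]
  [ 3  -3  1  0  0 ]
  [ 0   0  0  4  1 ]
R3 := R3 − 3·R1
  [ 1  -1  0  0  0 ]
  [ 0   0  0  1  0 ]
  [ 0   0  1  0  0 ]
  [ 0   0  0  4  1 ]
R2 <-> R3
  [ 1  -1  0  0  0 ]
  [ 0   0  1  0  0 ]
  [ 0   0  0  1  0 ]
  [ 0   0  0  4  1 ]
R4 := R4 − 4·R3
  [ 1  -1  0  0  0 ]
  [ 0   0  1  0  0 ]
  [ 0   0  0  1  0 ]
  [ 0   0  0  0  1 ]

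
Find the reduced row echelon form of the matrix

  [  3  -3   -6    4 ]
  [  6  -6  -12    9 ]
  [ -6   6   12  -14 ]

r1 -> 1/3·r1
  [  1  -1   -2  4/3 ]
  [  6  -6  -12    9 ]
  [ -6   6   12  -14 ]
r2 -> r2 − 6·r1
  [  1  -1  -2  4/3 ]
  [  0   0   0    1 ]
  [ -6   6  12  -14 ]
r3 -> r3 + 6·r1
  [ 1  -1  -2  4/3 ]
  [ 0   0   0    1 ]
  [ 0   0   0   -6 ]
r3 -> r3 + 6·r2
  [ 1  -1  -2  4/3 ]
  [ 0   0   0    1 ]
  [ 0   0   0    0 ]
r1 -> r1 − 4/3·r2
  [ 1  -1  -2  0 ]
  [ 0   0   0  1 ]
  [ 0   0   0  0 ]

[[1, -1, -2, 0], [0, 0, 0, 1], [0, 0, 0, 0]]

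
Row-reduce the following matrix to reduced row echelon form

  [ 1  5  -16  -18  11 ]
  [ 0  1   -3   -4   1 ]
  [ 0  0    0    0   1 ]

ρ2 := ρ2 − ρ3
  [ 1  5  -16  -18  11 ]
  [ 0  1   -3   -4   0 ]
  [ 0  0    0    0   1 ]
ρ1 := ρ1 − 11·ρ3
  [ 1  5  -16  -18  0 ]
  [ 0  1   -3   -4  0 ]
  [ 0  0    0    0  1 ]
ρ1 := ρ1 − 5·ρ2
  [ 1  0  -1   2  0 ]
  [ 0  1  -3  -4  0 ]
  [ 0  0   0   0  1 ]

[[1, 0, -1, 2, 0], [0, 1, -3, -4, 0], [0, 0, 0, 0, 1]]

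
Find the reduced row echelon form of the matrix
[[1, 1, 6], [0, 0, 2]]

[[1, 1, 0], [0, 0, 1]]

r2 ← 1/2·r2
r1 ← r1 − 6·r2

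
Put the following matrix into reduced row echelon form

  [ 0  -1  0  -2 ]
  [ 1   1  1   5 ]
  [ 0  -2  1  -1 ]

[[1, 0, 0, 0], [0, 1, 0, 2], [0, 0, 1, 3]]

R1 ↔ R2
  [ 1   1  1   5 ]
  [ 0  -1  0  -2 ]
  [ 0  -2  1  -1 ]
R2 → -1·R2
  [ 1   1  1   5 ]
  [ 0   1  0   2 ]
  [ 0  -2  1  -1 ]
R3 → R3 + 2·R2
  [ 1  1  1  5 ]
  [ 0  1  0  2 ]
  [ 0  0  1  3 ]
R1 → R1 − R3
  [ 1  1  0  2 ]
  [ 0  1  0  2 ]
  [ 0  0  1  3 ]
R1 → R1 − R2
  [ 1  0  0  0 ]
  [ 0  1  0  2 ]
  [ 0  0  1  3 ]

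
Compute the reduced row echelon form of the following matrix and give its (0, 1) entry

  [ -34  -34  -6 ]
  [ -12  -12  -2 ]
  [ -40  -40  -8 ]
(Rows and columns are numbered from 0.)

ρ1 → -1/34·ρ1
ρ2 → ρ2 + 12·ρ1
ρ3 → ρ3 + 40·ρ1
ρ2 → 17/2·ρ2
ρ3 → ρ3 + 16/17·ρ2
ρ1 → ρ1 − 3/17·ρ2

1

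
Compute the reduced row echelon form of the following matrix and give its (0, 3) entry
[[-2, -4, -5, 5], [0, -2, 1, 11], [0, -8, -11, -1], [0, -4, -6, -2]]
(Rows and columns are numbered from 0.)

-2

r1 → -1/2·r1
  [ 1   2  5/2  -5/2 ]
  [ 0  -2    1    11 ]
  [ 0  -8  -11    -1 ]
  [ 0  -4   -6    -2 ]
r2 → -1/2·r2
  [ 1   2   5/2   -5/2 ]
  [ 0   1  -1/2  -11/2 ]
  [ 0  -8   -11     -1 ]
  [ 0  -4    -6     -2 ]
r3 → r3 + 8·r2
  [ 1   2   5/2   -5/2 ]
  [ 0   1  -1/2  -11/2 ]
  [ 0   0   -15    -45 ]
  [ 0  -4    -6     -2 ]
r4 → r4 + 4·r2
  [ 1  2   5/2   -5/2 ]
  [ 0  1  -1/2  -11/2 ]
  [ 0  0   -15    -45 ]
  [ 0  0    -8    -24 ]
r3 → -1/15·r3
  [ 1  2   5/2   -5/2 ]
  [ 0  1  -1/2  -11/2 ]
  [ 0  0     1      3 ]
  [ 0  0    -8    -24 ]
r4 → r4 + 8·r3
  [ 1  2   5/2   -5/2 ]
  [ 0  1  -1/2  -11/2 ]
  [ 0  0     1      3 ]
  [ 0  0     0      0 ]
r2 → r2 + 1/2·r3
  [ 1  2  5/2  -5/2 ]
  [ 0  1    0    -4 ]
  [ 0  0    1     3 ]
  [ 0  0    0     0 ]
r1 → r1 − 5/2·r3
  [ 1  2  0  -10 ]
  [ 0  1  0   -4 ]
  [ 0  0  1    3 ]
  [ 0  0  0    0 ]
r1 → r1 − 2·r2
  [ 1  0  0  -2 ]
  [ 0  1  0  -4 ]
  [ 0  0  1   3 ]
  [ 0  0  0   0 ]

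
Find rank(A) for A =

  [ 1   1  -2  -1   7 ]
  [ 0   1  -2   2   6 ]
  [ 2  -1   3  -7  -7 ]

rank = 3

R3 := R3 − 2·R1
  [ 1   1  -2  -1    7 ]
  [ 0   1  -2   2    6 ]
  [ 0  -3   7  -5  -21 ]
R3 := R3 + 3·R2
  [ 1  1  -2  -1   7 ]
  [ 0  1  -2   2   6 ]
  [ 0  0   1   1  -3 ]
R2 := R2 + 2·R3
  [ 1  1  -2  -1   7 ]
  [ 0  1   0   4   0 ]
  [ 0  0   1   1  -3 ]
R1 := R1 + 2·R3
  [ 1  1  0  1   1 ]
  [ 0  1  0  4   0 ]
  [ 0  0  1  1  -3 ]
R1 := R1 − R2
  [ 1  0  0  -3   1 ]
  [ 0  1  0   4   0 ]
  [ 0  0  1   1  -3 ]
The reduced form has 3 nonzero rows.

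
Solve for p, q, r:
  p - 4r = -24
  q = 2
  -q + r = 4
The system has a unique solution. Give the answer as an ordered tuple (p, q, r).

Form the augmented matrix and row-reduce:
  [ 1   0  -4  |  -24 ]
  [ 0   1   0  |    2 ]
  [ 0  -1   1  |    4 ]
ρ3 -> ρ3 + ρ2
  [ 1  0  -4  |  -24 ]
  [ 0  1   0  |    2 ]
  [ 0  0   1  |    6 ]
ρ1 -> ρ1 + 4·ρ3
  [ 1  0  0  |  0 ]
  [ 0  1  0  |  2 ]
  [ 0  0  1  |  6 ]
Reading off the last column: p = 0, q = 2, r = 6.

(0, 2, 6)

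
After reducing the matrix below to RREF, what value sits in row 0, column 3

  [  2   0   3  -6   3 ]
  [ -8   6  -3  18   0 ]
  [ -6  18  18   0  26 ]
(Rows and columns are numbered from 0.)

-3

ρ1 → 1/2·ρ1
  [  1   0  3/2  -3  3/2 ]
  [ -8   6   -3  18    0 ]
  [ -6  18   18   0   26 ]
ρ2 → ρ2 + 8·ρ1
  [  1   0  3/2  -3  3/2 ]
  [  0   6    9  -6   12 ]
  [ -6  18   18   0   26 ]
ρ3 → ρ3 + 6·ρ1
  [ 1   0  3/2   -3  3/2 ]
  [ 0   6    9   -6   12 ]
  [ 0  18   27  -18   35 ]
ρ2 → 1/6·ρ2
  [ 1   0  3/2   -3  3/2 ]
  [ 0   1  3/2   -1    2 ]
  [ 0  18   27  -18   35 ]
ρ3 → ρ3 − 18·ρ2
  [ 1  0  3/2  -3  3/2 ]
  [ 0  1  3/2  -1    2 ]
  [ 0  0    0   0   -1 ]
ρ3 → -1·ρ3
  [ 1  0  3/2  -3  3/2 ]
  [ 0  1  3/2  -1    2 ]
  [ 0  0    0   0    1 ]
ρ2 → ρ2 − 2·ρ3
  [ 1  0  3/2  -3  3/2 ]
  [ 0  1  3/2  -1    0 ]
  [ 0  0    0   0    1 ]
ρ1 → ρ1 − 3/2·ρ3
  [ 1  0  3/2  -3  0 ]
  [ 0  1  3/2  -1  0 ]
  [ 0  0    0   0  1 ]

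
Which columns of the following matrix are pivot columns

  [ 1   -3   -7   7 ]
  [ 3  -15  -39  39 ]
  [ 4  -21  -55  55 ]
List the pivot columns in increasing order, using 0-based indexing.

R2 → R2 − 3·R1
  [ 1   -3   -7   7 ]
  [ 0   -6  -18  18 ]
  [ 4  -21  -55  55 ]
R3 → R3 − 4·R1
  [ 1  -3   -7   7 ]
  [ 0  -6  -18  18 ]
  [ 0  -9  -27  27 ]
R2 → -1/6·R2
  [ 1  -3   -7   7 ]
  [ 0   1    3  -3 ]
  [ 0  -9  -27  27 ]
R3 → R3 + 9·R2
  [ 1  -3  -7   7 ]
  [ 0   1   3  -3 ]
  [ 0   0   0   0 ]
R1 → R1 + 3·R2
  [ 1  0  2  -2 ]
  [ 0  1  3  -3 ]
  [ 0  0  0   0 ]
Pivot columns are the columns containing a leading 1.

0, 1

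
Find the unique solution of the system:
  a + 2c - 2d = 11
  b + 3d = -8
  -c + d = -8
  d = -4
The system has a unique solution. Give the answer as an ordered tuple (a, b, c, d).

Form the augmented matrix and row-reduce:
  [ 1  0   2  -2  |  11 ]
  [ 0  1   0   3  |  -8 ]
  [ 0  0  -1   1  |  -8 ]
  [ 0  0   0   1  |  -4 ]
ρ3 → -1·ρ3
  [ 1  0  2  -2  |  11 ]
  [ 0  1  0   3  |  -8 ]
  [ 0  0  1  -1  |   8 ]
  [ 0  0  0   1  |  -4 ]
ρ3 → ρ3 + ρ4
  [ 1  0  2  -2  |  11 ]
  [ 0  1  0   3  |  -8 ]
  [ 0  0  1   0  |   4 ]
  [ 0  0  0   1  |  -4 ]
ρ2 → ρ2 − 3·ρ4
  [ 1  0  2  -2  |  11 ]
  [ 0  1  0   0  |   4 ]
  [ 0  0  1   0  |   4 ]
  [ 0  0  0   1  |  -4 ]
ρ1 → ρ1 + 2·ρ4
  [ 1  0  2  0  |   3 ]
  [ 0  1  0  0  |   4 ]
  [ 0  0  1  0  |   4 ]
  [ 0  0  0  1  |  -4 ]
ρ1 → ρ1 − 2·ρ3
  [ 1  0  0  0  |  -5 ]
  [ 0  1  0  0  |   4 ]
  [ 0  0  1  0  |   4 ]
  [ 0  0  0  1  |  -4 ]
Reading off the last column: a = -5, b = 4, c = 4, d = -4.

(-5, 4, 4, -4)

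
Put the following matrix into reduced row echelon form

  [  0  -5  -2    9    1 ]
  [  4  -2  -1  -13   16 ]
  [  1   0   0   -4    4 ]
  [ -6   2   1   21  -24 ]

R1 <-> R2
  [  4  -2  -1  -13   16 ]
  [  0  -5  -2    9    1 ]
  [  1   0   0   -4    4 ]
  [ -6   2   1   21  -24 ]
R1 ← 1/4·R1
  [  1  -1/2  -1/4  -13/4    4 ]
  [  0    -5    -2      9    1 ]
  [  1     0     0     -4    4 ]
  [ -6     2     1     21  -24 ]
R3 ← R3 − R1
  [  1  -1/2  -1/4  -13/4    4 ]
  [  0    -5    -2      9    1 ]
  [  0   1/2   1/4   -3/4    0 ]
  [ -6     2     1     21  -24 ]
R4 ← R4 + 6·R1
  [ 1  -1/2  -1/4  -13/4  4 ]
  [ 0    -5    -2      9  1 ]
  [ 0   1/2   1/4   -3/4  0 ]
  [ 0    -1  -1/2    3/2  0 ]
R2 ← -1/5·R2
  [ 1  -1/2  -1/4  -13/4     4 ]
  [ 0     1   2/5   -9/5  -1/5 ]
  [ 0   1/2   1/4   -3/4     0 ]
  [ 0    -1  -1/2    3/2     0 ]
R3 ← R3 − 1/2·R2
  [ 1  -1/2  -1/4  -13/4     4 ]
  [ 0     1   2/5   -9/5  -1/5 ]
  [ 0     0  1/20   3/20  1/10 ]
  [ 0    -1  -1/2    3/2     0 ]
R4 ← R4 + R2
  [ 1  -1/2   -1/4  -13/4     4 ]
  [ 0     1    2/5   -9/5  -1/5 ]
  [ 0     0   1/20   3/20  1/10 ]
  [ 0     0  -1/10  -3/10  -1/5 ]
R3 ← 20·R3
  [ 1  -1/2   -1/4  -13/4     4 ]
  [ 0     1    2/5   -9/5  -1/5 ]
  [ 0     0      1      3     2 ]
  [ 0     0  -1/10  -3/10  -1/5 ]
R4 ← R4 + 1/10·R3
  [ 1  -1/2  -1/4  -13/4     4 ]
  [ 0     1   2/5   -9/5  -1/5 ]
  [ 0     0     1      3     2 ]
  [ 0     0     0      0     0 ]
R2 ← R2 − 2/5·R3
  [ 1  -1/2  -1/4  -13/4   4 ]
  [ 0     1     0     -3  -1 ]
  [ 0     0     1      3   2 ]
  [ 0     0     0      0   0 ]
R1 ← R1 + 1/4·R3
  [ 1  -1/2  0  -5/2  9/2 ]
  [ 0     1  0    -3   -1 ]
  [ 0     0  1     3    2 ]
  [ 0     0  0     0    0 ]
R1 ← R1 + 1/2·R2
  [ 1  0  0  -4   4 ]
  [ 0  1  0  -3  -1 ]
  [ 0  0  1   3   2 ]
  [ 0  0  0   0   0 ]

[[1, 0, 0, -4, 4], [0, 1, 0, -3, -1], [0, 0, 1, 3, 2], [0, 0, 0, 0, 0]]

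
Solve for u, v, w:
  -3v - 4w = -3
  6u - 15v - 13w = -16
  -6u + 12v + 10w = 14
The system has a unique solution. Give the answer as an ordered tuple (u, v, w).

(-4/3, -1/3, 1)

Form the augmented matrix and row-reduce:
  [  0   -3   -4  |   -3 ]
  [  6  -15  -13  |  -16 ]
  [ -6   12   10  |   14 ]
Swap R1 and R2.
Multiply R1 by 1/6.
Add 6 times R1 to R3.
Multiply R2 by -1/3.
Add 3 times R2 to R3.
Subtract 4/3 times R3 from R2.
Add 13/6 times R3 to R1.
Add 5/2 times R2 to R1.
Reading off the last column: u = -4/3, v = -1/3, w = 1.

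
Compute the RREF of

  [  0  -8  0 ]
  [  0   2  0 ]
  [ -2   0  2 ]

[[1, 0, -1], [0, 1, 0], [0, 0, 0]]

Swap r1 and r3.
Multiply r1 by -1/2.
Multiply r2 by 1/2.
Add 8 times r2 to r3.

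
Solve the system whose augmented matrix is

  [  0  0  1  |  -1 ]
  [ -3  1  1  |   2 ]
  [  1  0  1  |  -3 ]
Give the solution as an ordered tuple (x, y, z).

(-2, -3, -1)

r1 <-> r2
  [ -3  1  1  |   2 ]
  [  0  0  1  |  -1 ]
  [  1  0  1  |  -3 ]
r1 ← -1/3·r1
  [ 1  -1/3  -1/3  |  -2/3 ]
  [ 0     0     1  |    -1 ]
  [ 1     0     1  |    -3 ]
r3 ← r3 − r1
  [ 1  -1/3  -1/3  |  -2/3 ]
  [ 0     0     1  |    -1 ]
  [ 0   1/3   4/3  |  -7/3 ]
r2 <-> r3
  [ 1  -1/3  -1/3  |  -2/3 ]
  [ 0   1/3   4/3  |  -7/3 ]
  [ 0     0     1  |    -1 ]
r2 ← 3·r2
  [ 1  -1/3  -1/3  |  -2/3 ]
  [ 0     1     4  |    -7 ]
  [ 0     0     1  |    -1 ]
r2 ← r2 − 4·r3
  [ 1  -1/3  -1/3  |  -2/3 ]
  [ 0     1     0  |    -3 ]
  [ 0     0     1  |    -1 ]
r1 ← r1 + 1/3·r3
  [ 1  -1/3  0  |  -1 ]
  [ 0     1  0  |  -3 ]
  [ 0     0  1  |  -1 ]
r1 ← r1 + 1/3·r2
  [ 1  0  0  |  -2 ]
  [ 0  1  0  |  -3 ]
  [ 0  0  1  |  -1 ]
Reading off the last column: x = -2, y = -3, z = -1.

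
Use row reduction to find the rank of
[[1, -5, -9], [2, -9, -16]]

rank = 2

R2 := R2 − 2·R1
  [ 1  -5  -9 ]
  [ 0   1   2 ]
R1 := R1 + 5·R2
  [ 1  0  1 ]
  [ 0  1  2 ]
The reduced form has 2 nonzero rows.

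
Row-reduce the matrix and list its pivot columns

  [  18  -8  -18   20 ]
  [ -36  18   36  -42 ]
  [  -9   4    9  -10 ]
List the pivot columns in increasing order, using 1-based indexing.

1, 2

Multiply r1 by 1/18.
Add 36 times r1 to r2.
Add 9 times r1 to r3.
Multiply r2 by 1/2.
Add 4/9 times r2 to r1.
Pivot columns are the columns containing a leading 1.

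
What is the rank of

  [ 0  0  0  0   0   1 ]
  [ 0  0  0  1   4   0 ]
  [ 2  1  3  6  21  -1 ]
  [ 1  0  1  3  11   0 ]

ρ1 ↔ ρ3
  [ 2  1  3  6  21  -1 ]
  [ 0  0  0  1   4   0 ]
  [ 0  0  0  0   0   1 ]
  [ 1  0  1  3  11   0 ]
ρ1 ← 1/2·ρ1
  [ 1  1/2  3/2  3  21/2  -1/2 ]
  [ 0    0    0  1     4     0 ]
  [ 0    0    0  0     0     1 ]
  [ 1    0    1  3    11     0 ]
ρ4 ← ρ4 − ρ1
  [ 1   1/2   3/2  3  21/2  -1/2 ]
  [ 0     0     0  1     4     0 ]
  [ 0     0     0  0     0     1 ]
  [ 0  -1/2  -1/2  0   1/2   1/2 ]
ρ2 ↔ ρ4
  [ 1   1/2   3/2  3  21/2  -1/2 ]
  [ 0  -1/2  -1/2  0   1/2   1/2 ]
  [ 0     0     0  0     0     1 ]
  [ 0     0     0  1     4     0 ]
ρ2 ← -2·ρ2
  [ 1  1/2  3/2  3  21/2  -1/2 ]
  [ 0    1    1  0    -1    -1 ]
  [ 0    0    0  0     0     1 ]
  [ 0    0    0  1     4     0 ]
ρ3 ↔ ρ4
  [ 1  1/2  3/2  3  21/2  -1/2 ]
  [ 0    1    1  0    -1    -1 ]
  [ 0    0    0  1     4     0 ]
  [ 0    0    0  0     0     1 ]
ρ2 ← ρ2 + ρ4
  [ 1  1/2  3/2  3  21/2  -1/2 ]
  [ 0    1    1  0    -1     0 ]
  [ 0    0    0  1     4     0 ]
  [ 0    0    0  0     0     1 ]
ρ1 ← ρ1 + 1/2·ρ4
  [ 1  1/2  3/2  3  21/2  0 ]
  [ 0    1    1  0    -1  0 ]
  [ 0    0    0  1     4  0 ]
  [ 0    0    0  0     0  1 ]
ρ1 ← ρ1 − 3·ρ3
  [ 1  1/2  3/2  0  -3/2  0 ]
  [ 0    1    1  0    -1  0 ]
  [ 0    0    0  1     4  0 ]
  [ 0    0    0  0     0  1 ]
ρ1 ← ρ1 − 1/2·ρ2
  [ 1  0  1  0  -1  0 ]
  [ 0  1  1  0  -1  0 ]
  [ 0  0  0  1   4  0 ]
  [ 0  0  0  0   0  1 ]
The reduced form has 4 nonzero rows.

rank = 4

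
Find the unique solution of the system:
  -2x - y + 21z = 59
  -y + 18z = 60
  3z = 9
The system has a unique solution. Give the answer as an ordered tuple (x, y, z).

(5, -6, 3)

Form the augmented matrix and row-reduce:
  [ -2  -1  21  |  59 ]
  [  0  -1  18  |  60 ]
  [  0   0   3  |   9 ]
Multiply R1 by -1/2.
  [ 1  1/2  -21/2  |  -59/2 ]
  [ 0   -1     18  |     60 ]
  [ 0    0      3  |      9 ]
Multiply R2 by -1.
  [ 1  1/2  -21/2  |  -59/2 ]
  [ 0    1    -18  |    -60 ]
  [ 0    0      3  |      9 ]
Multiply R3 by 1/3.
  [ 1  1/2  -21/2  |  -59/2 ]
  [ 0    1    -18  |    -60 ]
  [ 0    0      1  |      3 ]
Add 18 times R3 to R2.
  [ 1  1/2  -21/2  |  -59/2 ]
  [ 0    1      0  |     -6 ]
  [ 0    0      1  |      3 ]
Add 21/2 times R3 to R1.
  [ 1  1/2  0  |   2 ]
  [ 0    1  0  |  -6 ]
  [ 0    0  1  |   3 ]
Subtract 1/2 times R2 from R1.
  [ 1  0  0  |   5 ]
  [ 0  1  0  |  -6 ]
  [ 0  0  1  |   3 ]
Reading off the last column: x = 5, y = -6, z = 3.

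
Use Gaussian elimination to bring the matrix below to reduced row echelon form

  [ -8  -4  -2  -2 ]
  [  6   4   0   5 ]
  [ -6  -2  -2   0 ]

ρ1 ← -1/8·ρ1
ρ2 ← ρ2 − 6·ρ1
ρ3 ← ρ3 + 6·ρ1
ρ3 ← ρ3 − ρ2
ρ2 ← ρ2 + 3/2·ρ3
ρ1 ← ρ1 − 1/4·ρ3
ρ1 ← ρ1 − 1/2·ρ2

[[1, 0, 0, 1/2], [0, 1, 0, 1/2], [0, 0, 1, -2]]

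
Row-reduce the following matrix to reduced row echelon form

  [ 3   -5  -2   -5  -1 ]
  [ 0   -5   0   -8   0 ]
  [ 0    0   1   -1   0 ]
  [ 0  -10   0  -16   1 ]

[[1, 0, 0, 1/3, 0], [0, 1, 0, 8/5, 0], [0, 0, 1, -1, 0], [0, 0, 0, 0, 1]]

Multiply R1 by 1/3.
  [ 1  -5/3  -2/3  -5/3  -1/3 ]
  [ 0    -5     0    -8     0 ]
  [ 0     0     1    -1     0 ]
  [ 0   -10     0   -16     1 ]
Multiply R2 by -1/5.
  [ 1  -5/3  -2/3  -5/3  -1/3 ]
  [ 0     1     0   8/5     0 ]
  [ 0     0     1    -1     0 ]
  [ 0   -10     0   -16     1 ]
Add 10 times R2 to R4.
  [ 1  -5/3  -2/3  -5/3  -1/3 ]
  [ 0     1     0   8/5     0 ]
  [ 0     0     1    -1     0 ]
  [ 0     0     0     0     1 ]
Add 1/3 times R4 to R1.
  [ 1  -5/3  -2/3  -5/3  0 ]
  [ 0     1     0   8/5  0 ]
  [ 0     0     1    -1  0 ]
  [ 0     0     0     0  1 ]
Add 2/3 times R3 to R1.
  [ 1  -5/3  0  -7/3  0 ]
  [ 0     1  0   8/5  0 ]
  [ 0     0  1    -1  0 ]
  [ 0     0  0     0  1 ]
Add 5/3 times R2 to R1.
  [ 1  0  0  1/3  0 ]
  [ 0  1  0  8/5  0 ]
  [ 0  0  1   -1  0 ]
  [ 0  0  0    0  1 ]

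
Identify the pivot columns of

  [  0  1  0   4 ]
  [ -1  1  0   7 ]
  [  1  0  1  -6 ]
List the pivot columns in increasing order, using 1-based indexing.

ρ1 ↔ ρ2
  [ -1  1  0   7 ]
  [  0  1  0   4 ]
  [  1  0  1  -6 ]
ρ1 ← -1·ρ1
  [ 1  -1  0  -7 ]
  [ 0   1  0   4 ]
  [ 1   0  1  -6 ]
ρ3 ← ρ3 − ρ1
  [ 1  -1  0  -7 ]
  [ 0   1  0   4 ]
  [ 0   1  1   1 ]
ρ3 ← ρ3 − ρ2
  [ 1  -1  0  -7 ]
  [ 0   1  0   4 ]
  [ 0   0  1  -3 ]
ρ1 ← ρ1 + ρ2
  [ 1  0  0  -3 ]
  [ 0  1  0   4 ]
  [ 0  0  1  -3 ]
Pivot columns are the columns containing a leading 1.

1, 2, 3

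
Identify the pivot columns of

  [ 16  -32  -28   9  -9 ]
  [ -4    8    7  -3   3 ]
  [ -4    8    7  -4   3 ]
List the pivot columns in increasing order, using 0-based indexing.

0, 3, 4

r1 -> 1/16·r1
  [  1  -2  -7/4  9/16  -9/16 ]
  [ -4   8     7    -3      3 ]
  [ -4   8     7    -4      3 ]
r2 -> r2 + 4·r1
  [  1  -2  -7/4  9/16  -9/16 ]
  [  0   0     0  -3/4    3/4 ]
  [ -4   8     7    -4      3 ]
r3 -> r3 + 4·r1
  [ 1  -2  -7/4  9/16  -9/16 ]
  [ 0   0     0  -3/4    3/4 ]
  [ 0   0     0  -7/4    3/4 ]
r2 -> -4/3·r2
  [ 1  -2  -7/4  9/16  -9/16 ]
  [ 0   0     0     1     -1 ]
  [ 0   0     0  -7/4    3/4 ]
r3 -> r3 + 7/4·r2
  [ 1  -2  -7/4  9/16  -9/16 ]
  [ 0   0     0     1     -1 ]
  [ 0   0     0     0     -1 ]
r3 -> -1·r3
  [ 1  -2  -7/4  9/16  -9/16 ]
  [ 0   0     0     1     -1 ]
  [ 0   0     0     0      1 ]
r2 -> r2 + r3
  [ 1  -2  -7/4  9/16  -9/16 ]
  [ 0   0     0     1      0 ]
  [ 0   0     0     0      1 ]
r1 -> r1 + 9/16·r3
  [ 1  -2  -7/4  9/16  0 ]
  [ 0   0     0     1  0 ]
  [ 0   0     0     0  1 ]
r1 -> r1 − 9/16·r2
  [ 1  -2  -7/4  0  0 ]
  [ 0   0     0  1  0 ]
  [ 0   0     0  0  1 ]
Pivot columns are the columns containing a leading 1.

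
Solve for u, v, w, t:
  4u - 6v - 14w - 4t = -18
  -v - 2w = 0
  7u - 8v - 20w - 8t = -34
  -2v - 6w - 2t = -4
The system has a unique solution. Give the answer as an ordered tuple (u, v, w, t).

Form the augmented matrix and row-reduce:
  [ 4  -6  -14  -4  |  -18 ]
  [ 0  -1   -2   0  |    0 ]
  [ 7  -8  -20  -8  |  -34 ]
  [ 0  -2   -6  -2  |   -4 ]
Multiply R1 by 1/4.
  [ 1  -3/2  -7/2  -1  |  -9/2 ]
  [ 0    -1    -2   0  |     0 ]
  [ 7    -8   -20  -8  |   -34 ]
  [ 0    -2    -6  -2  |    -4 ]
Subtract 7 times R1 from R3.
  [ 1  -3/2  -7/2  -1  |  -9/2 ]
  [ 0    -1    -2   0  |     0 ]
  [ 0   5/2   9/2  -1  |  -5/2 ]
  [ 0    -2    -6  -2  |    -4 ]
Multiply R2 by -1.
  [ 1  -3/2  -7/2  -1  |  -9/2 ]
  [ 0     1     2   0  |     0 ]
  [ 0   5/2   9/2  -1  |  -5/2 ]
  [ 0    -2    -6  -2  |    -4 ]
Subtract 5/2 times R2 from R3.
  [ 1  -3/2  -7/2  -1  |  -9/2 ]
  [ 0     1     2   0  |     0 ]
  [ 0     0  -1/2  -1  |  -5/2 ]
  [ 0    -2    -6  -2  |    -4 ]
Add 2 times R2 to R4.
  [ 1  -3/2  -7/2  -1  |  -9/2 ]
  [ 0     1     2   0  |     0 ]
  [ 0     0  -1/2  -1  |  -5/2 ]
  [ 0     0    -2  -2  |    -4 ]
Multiply R3 by -2.
  [ 1  -3/2  -7/2  -1  |  -9/2 ]
  [ 0     1     2   0  |     0 ]
  [ 0     0     1   2  |     5 ]
  [ 0     0    -2  -2  |    -4 ]
Add 2 times R3 to R4.
  [ 1  -3/2  -7/2  -1  |  -9/2 ]
  [ 0     1     2   0  |     0 ]
  [ 0     0     1   2  |     5 ]
  [ 0     0     0   2  |     6 ]
Multiply R4 by 1/2.
  [ 1  -3/2  -7/2  -1  |  -9/2 ]
  [ 0     1     2   0  |     0 ]
  [ 0     0     1   2  |     5 ]
  [ 0     0     0   1  |     3 ]
Subtract 2 times R4 from R3.
  [ 1  -3/2  -7/2  -1  |  -9/2 ]
  [ 0     1     2   0  |     0 ]
  [ 0     0     1   0  |    -1 ]
  [ 0     0     0   1  |     3 ]
Add R4 to R1.
  [ 1  -3/2  -7/2  0  |  -3/2 ]
  [ 0     1     2  0  |     0 ]
  [ 0     0     1  0  |    -1 ]
  [ 0     0     0  1  |     3 ]
Subtract 2 times R3 from R2.
  [ 1  -3/2  -7/2  0  |  -3/2 ]
  [ 0     1     0  0  |     2 ]
  [ 0     0     1  0  |    -1 ]
  [ 0     0     0  1  |     3 ]
Add 7/2 times R3 to R1.
  [ 1  -3/2  0  0  |  -5 ]
  [ 0     1  0  0  |   2 ]
  [ 0     0  1  0  |  -1 ]
  [ 0     0  0  1  |   3 ]
Add 3/2 times R2 to R1.
  [ 1  0  0  0  |  -2 ]
  [ 0  1  0  0  |   2 ]
  [ 0  0  1  0  |  -1 ]
  [ 0  0  0  1  |   3 ]
Reading off the last column: u = -2, v = 2, w = -1, t = 3.

(-2, 2, -1, 3)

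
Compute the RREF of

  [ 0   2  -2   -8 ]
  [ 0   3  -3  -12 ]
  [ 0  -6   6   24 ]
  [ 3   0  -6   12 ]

[[1, 0, -2, 4], [0, 1, -1, -4], [0, 0, 0, 0], [0, 0, 0, 0]]

ρ1 ↔ ρ4
  [ 3   0  -6   12 ]
  [ 0   3  -3  -12 ]
  [ 0  -6   6   24 ]
  [ 0   2  -2   -8 ]
ρ1 -> 1/3·ρ1
  [ 1   0  -2    4 ]
  [ 0   3  -3  -12 ]
  [ 0  -6   6   24 ]
  [ 0   2  -2   -8 ]
ρ2 -> 1/3·ρ2
  [ 1   0  -2   4 ]
  [ 0   1  -1  -4 ]
  [ 0  -6   6  24 ]
  [ 0   2  -2  -8 ]
ρ3 -> ρ3 + 6·ρ2
  [ 1  0  -2   4 ]
  [ 0  1  -1  -4 ]
  [ 0  0   0   0 ]
  [ 0  2  -2  -8 ]
ρ4 -> ρ4 − 2·ρ2
  [ 1  0  -2   4 ]
  [ 0  1  -1  -4 ]
  [ 0  0   0   0 ]
  [ 0  0   0   0 ]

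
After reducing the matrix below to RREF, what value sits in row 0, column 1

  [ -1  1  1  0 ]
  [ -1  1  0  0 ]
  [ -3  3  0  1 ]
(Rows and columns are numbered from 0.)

-1

R1 → -1·R1
  [  1  -1  -1  0 ]
  [ -1   1   0  0 ]
  [ -3   3   0  1 ]
R2 → R2 + R1
  [  1  -1  -1  0 ]
  [  0   0  -1  0 ]
  [ -3   3   0  1 ]
R3 → R3 + 3·R1
  [ 1  -1  -1  0 ]
  [ 0   0  -1  0 ]
  [ 0   0  -3  1 ]
R2 → -1·R2
  [ 1  -1  -1  0 ]
  [ 0   0   1  0 ]
  [ 0   0  -3  1 ]
R3 → R3 + 3·R2
  [ 1  -1  -1  0 ]
  [ 0   0   1  0 ]
  [ 0   0   0  1 ]
R1 → R1 + R2
  [ 1  -1  0  0 ]
  [ 0   0  1  0 ]
  [ 0   0  0  1 ]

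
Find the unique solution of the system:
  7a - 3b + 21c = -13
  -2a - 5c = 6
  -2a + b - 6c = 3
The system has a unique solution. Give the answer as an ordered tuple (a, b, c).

(2, -5, -2)

Form the augmented matrix and row-reduce:
  [  7  -3  21  |  -13 ]
  [ -2   0  -5  |    6 ]
  [ -2   1  -6  |    3 ]
r1 ← 1/7·r1
  [  1  -3/7   3  |  -13/7 ]
  [ -2     0  -5  |      6 ]
  [ -2     1  -6  |      3 ]
r2 ← r2 + 2·r1
  [  1  -3/7   3  |  -13/7 ]
  [  0  -6/7   1  |   16/7 ]
  [ -2     1  -6  |      3 ]
r3 ← r3 + 2·r1
  [ 1  -3/7  3  |  -13/7 ]
  [ 0  -6/7  1  |   16/7 ]
  [ 0   1/7  0  |   -5/7 ]
r2 ← -7/6·r2
  [ 1  -3/7     3  |  -13/7 ]
  [ 0     1  -7/6  |   -8/3 ]
  [ 0   1/7     0  |   -5/7 ]
r3 ← r3 − 1/7·r2
  [ 1  -3/7     3  |  -13/7 ]
  [ 0     1  -7/6  |   -8/3 ]
  [ 0     0   1/6  |   -1/3 ]
r3 ← 6·r3
  [ 1  -3/7     3  |  -13/7 ]
  [ 0     1  -7/6  |   -8/3 ]
  [ 0     0     1  |     -2 ]
r2 ← r2 + 7/6·r3
  [ 1  -3/7  3  |  -13/7 ]
  [ 0     1  0  |     -5 ]
  [ 0     0  1  |     -2 ]
r1 ← r1 − 3·r3
  [ 1  -3/7  0  |  29/7 ]
  [ 0     1  0  |    -5 ]
  [ 0     0  1  |    -2 ]
r1 ← r1 + 3/7·r2
  [ 1  0  0  |   2 ]
  [ 0  1  0  |  -5 ]
  [ 0  0  1  |  -2 ]
Reading off the last column: a = 2, b = -5, c = -2.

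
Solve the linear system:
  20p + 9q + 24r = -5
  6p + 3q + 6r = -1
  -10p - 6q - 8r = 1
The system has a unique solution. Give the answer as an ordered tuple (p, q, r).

(1/2, -1/3, -1/2)

Form the augmented matrix and row-reduce:
  [  20   9  24  |  -5 ]
  [   6   3   6  |  -1 ]
  [ -10  -6  -8  |   1 ]
Multiply ρ1 by 1/20.
  [   1  9/20  6/5  |  -1/4 ]
  [   6     3    6  |    -1 ]
  [ -10    -6   -8  |     1 ]
Subtract 6 times ρ1 from ρ2.
  [   1  9/20   6/5  |  -1/4 ]
  [   0  3/10  -6/5  |   1/2 ]
  [ -10    -6    -8  |     1 ]
Add 10 times ρ1 to ρ3.
  [ 1  9/20   6/5  |  -1/4 ]
  [ 0  3/10  -6/5  |   1/2 ]
  [ 0  -3/2     4  |  -3/2 ]
Multiply ρ2 by 10/3.
  [ 1  9/20  6/5  |  -1/4 ]
  [ 0     1   -4  |   5/3 ]
  [ 0  -3/2    4  |  -3/2 ]
Add 3/2 times ρ2 to ρ3.
  [ 1  9/20  6/5  |  -1/4 ]
  [ 0     1   -4  |   5/3 ]
  [ 0     0   -2  |     1 ]
Multiply ρ3 by -1/2.
  [ 1  9/20  6/5  |  -1/4 ]
  [ 0     1   -4  |   5/3 ]
  [ 0     0    1  |  -1/2 ]
Add 4 times ρ3 to ρ2.
  [ 1  9/20  6/5  |  -1/4 ]
  [ 0     1    0  |  -1/3 ]
  [ 0     0    1  |  -1/2 ]
Subtract 6/5 times ρ3 from ρ1.
  [ 1  9/20  0  |  7/20 ]
  [ 0     1  0  |  -1/3 ]
  [ 0     0  1  |  -1/2 ]
Subtract 9/20 times ρ2 from ρ1.
  [ 1  0  0  |   1/2 ]
  [ 0  1  0  |  -1/3 ]
  [ 0  0  1  |  -1/2 ]
Reading off the last column: p = 1/2, q = -1/3, r = -1/2.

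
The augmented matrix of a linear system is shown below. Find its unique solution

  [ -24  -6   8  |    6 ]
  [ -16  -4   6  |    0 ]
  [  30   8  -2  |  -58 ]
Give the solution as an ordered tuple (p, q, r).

(-1, -5, -6)

r1 := -1/24·r1
r2 := r2 + 16·r1
r3 := r3 − 30·r1
r2 <=> r3
r2 := 2·r2
r3 := 3/2·r3
r2 := r2 − 16·r3
r1 := r1 + 1/3·r3
r1 := r1 − 1/4·r2
Reading off the last column: p = -1, q = -5, r = -6.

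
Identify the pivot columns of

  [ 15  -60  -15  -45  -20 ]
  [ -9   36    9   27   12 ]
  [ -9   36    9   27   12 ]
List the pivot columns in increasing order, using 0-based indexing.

Multiply R1 by 1/15.
  [  1  -4  -1  -3  -4/3 ]
  [ -9  36   9  27    12 ]
  [ -9  36   9  27    12 ]
Add 9 times R1 to R2.
  [  1  -4  -1  -3  -4/3 ]
  [  0   0   0   0     0 ]
  [ -9  36   9  27    12 ]
Add 9 times R1 to R3.
  [ 1  -4  -1  -3  -4/3 ]
  [ 0   0   0   0     0 ]
  [ 0   0   0   0     0 ]
Pivot columns are the columns containing a leading 1.

0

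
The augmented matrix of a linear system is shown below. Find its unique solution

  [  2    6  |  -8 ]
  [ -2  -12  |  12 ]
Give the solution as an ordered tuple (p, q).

Multiply R1 by 1/2.
  [  1    3  |  -4 ]
  [ -2  -12  |  12 ]
Add 2 times R1 to R2.
  [ 1   3  |  -4 ]
  [ 0  -6  |   4 ]
Multiply R2 by -1/6.
  [ 1  3  |    -4 ]
  [ 0  1  |  -2/3 ]
Subtract 3 times R2 from R1.
  [ 1  0  |    -2 ]
  [ 0  1  |  -2/3 ]
Reading off the last column: p = -2, q = -2/3.

(-2, -2/3)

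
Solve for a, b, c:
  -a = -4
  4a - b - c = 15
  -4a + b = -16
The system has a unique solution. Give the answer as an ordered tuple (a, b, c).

Form the augmented matrix and row-reduce:
  [ -1   0   0  |   -4 ]
  [  4  -1  -1  |   15 ]
  [ -4   1   0  |  -16 ]
Multiply R1 by -1.
  [  1   0   0  |    4 ]
  [  4  -1  -1  |   15 ]
  [ -4   1   0  |  -16 ]
Subtract 4 times R1 from R2.
  [  1   0   0  |    4 ]
  [  0  -1  -1  |   -1 ]
  [ -4   1   0  |  -16 ]
Add 4 times R1 to R3.
  [ 1   0   0  |   4 ]
  [ 0  -1  -1  |  -1 ]
  [ 0   1   0  |   0 ]
Multiply R2 by -1.
  [ 1  0  0  |  4 ]
  [ 0  1  1  |  1 ]
  [ 0  1  0  |  0 ]
Subtract R2 from R3.
  [ 1  0   0  |   4 ]
  [ 0  1   1  |   1 ]
  [ 0  0  -1  |  -1 ]
Multiply R3 by -1.
  [ 1  0  0  |  4 ]
  [ 0  1  1  |  1 ]
  [ 0  0  1  |  1 ]
Subtract R3 from R2.
  [ 1  0  0  |  4 ]
  [ 0  1  0  |  0 ]
  [ 0  0  1  |  1 ]
Reading off the last column: a = 4, b = 0, c = 1.

(4, 0, 1)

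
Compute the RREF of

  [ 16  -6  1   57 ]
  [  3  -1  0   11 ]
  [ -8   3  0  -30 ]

[[1, 0, 0, 3], [0, 1, 0, -2], [0, 0, 1, -3]]

R1 ← 1/16·R1
  [  1  -3/8  1/16  57/16 ]
  [  3    -1     0     11 ]
  [ -8     3     0    -30 ]
R2 ← R2 − 3·R1
  [  1  -3/8   1/16  57/16 ]
  [  0   1/8  -3/16   5/16 ]
  [ -8     3      0    -30 ]
R3 ← R3 + 8·R1
  [ 1  -3/8   1/16  57/16 ]
  [ 0   1/8  -3/16   5/16 ]
  [ 0     0    1/2   -3/2 ]
R2 ← 8·R2
  [ 1  -3/8  1/16  57/16 ]
  [ 0     1  -3/2    5/2 ]
  [ 0     0   1/2   -3/2 ]
R3 ← 2·R3
  [ 1  -3/8  1/16  57/16 ]
  [ 0     1  -3/2    5/2 ]
  [ 0     0     1     -3 ]
R2 ← R2 + 3/2·R3
  [ 1  -3/8  1/16  57/16 ]
  [ 0     1     0     -2 ]
  [ 0     0     1     -3 ]
R1 ← R1 − 1/16·R3
  [ 1  -3/8  0  15/4 ]
  [ 0     1  0    -2 ]
  [ 0     0  1    -3 ]
R1 ← R1 + 3/8·R2
  [ 1  0  0   3 ]
  [ 0  1  0  -2 ]
  [ 0  0  1  -3 ]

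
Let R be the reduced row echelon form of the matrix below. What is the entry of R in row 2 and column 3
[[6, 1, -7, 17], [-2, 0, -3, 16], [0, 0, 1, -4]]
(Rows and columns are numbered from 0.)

ρ1 -> 1/6·ρ1
ρ2 -> ρ2 + 2·ρ1
ρ2 -> 3·ρ2
ρ2 -> ρ2 + 16·ρ3
ρ1 -> ρ1 + 7/6·ρ3
ρ1 -> ρ1 − 1/6·ρ2

-4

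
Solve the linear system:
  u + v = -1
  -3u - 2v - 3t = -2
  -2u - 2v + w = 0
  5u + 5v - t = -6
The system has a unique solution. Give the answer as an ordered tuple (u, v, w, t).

Form the augmented matrix and row-reduce:
  [  1   1  0   0  |  -1 ]
  [ -3  -2  0  -3  |  -2 ]
  [ -2  -2  1   0  |   0 ]
  [  5   5  0  -1  |  -6 ]
R2 -> R2 + 3·R1
  [  1   1  0   0  |  -1 ]
  [  0   1  0  -3  |  -5 ]
  [ -2  -2  1   0  |   0 ]
  [  5   5  0  -1  |  -6 ]
R3 -> R3 + 2·R1
  [ 1  1  0   0  |  -1 ]
  [ 0  1  0  -3  |  -5 ]
  [ 0  0  1   0  |  -2 ]
  [ 5  5  0  -1  |  -6 ]
R4 -> R4 − 5·R1
  [ 1  1  0   0  |  -1 ]
  [ 0  1  0  -3  |  -5 ]
  [ 0  0  1   0  |  -2 ]
  [ 0  0  0  -1  |  -1 ]
R4 -> -1·R4
  [ 1  1  0   0  |  -1 ]
  [ 0  1  0  -3  |  -5 ]
  [ 0  0  1   0  |  -2 ]
  [ 0  0  0   1  |   1 ]
R2 -> R2 + 3·R4
  [ 1  1  0  0  |  -1 ]
  [ 0  1  0  0  |  -2 ]
  [ 0  0  1  0  |  -2 ]
  [ 0  0  0  1  |   1 ]
R1 -> R1 − R2
  [ 1  0  0  0  |   1 ]
  [ 0  1  0  0  |  -2 ]
  [ 0  0  1  0  |  -2 ]
  [ 0  0  0  1  |   1 ]
Reading off the last column: u = 1, v = -2, w = -2, t = 1.

(1, -2, -2, 1)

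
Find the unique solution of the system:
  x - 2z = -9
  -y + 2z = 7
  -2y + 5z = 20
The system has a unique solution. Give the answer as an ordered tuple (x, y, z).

Form the augmented matrix and row-reduce:
  [ 1   0  -2  |  -9 ]
  [ 0  -1   2  |   7 ]
  [ 0  -2   5  |  20 ]
ρ2 -> -1·ρ2
ρ3 -> ρ3 + 2·ρ2
ρ2 -> ρ2 + 2·ρ3
ρ1 -> ρ1 + 2·ρ3
Reading off the last column: x = 3, y = 5, z = 6.

(3, 5, 6)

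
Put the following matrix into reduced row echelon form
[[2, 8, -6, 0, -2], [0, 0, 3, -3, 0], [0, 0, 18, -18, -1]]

ρ1 := 1/2·ρ1
ρ2 := 1/3·ρ2
ρ3 := ρ3 − 18·ρ2
ρ3 := -1·ρ3
ρ1 := ρ1 + ρ3
ρ1 := ρ1 + 3·ρ2

[[1, 4, 0, -3, 0], [0, 0, 1, -1, 0], [0, 0, 0, 0, 1]]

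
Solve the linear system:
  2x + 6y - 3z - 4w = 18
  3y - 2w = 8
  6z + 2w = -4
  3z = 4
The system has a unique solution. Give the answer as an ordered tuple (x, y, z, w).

(3, -4/3, 4/3, -6)

Form the augmented matrix and row-reduce:
  [ 2  6  -3  -4  |  18 ]
  [ 0  3   0  -2  |   8 ]
  [ 0  0   6   2  |  -4 ]
  [ 0  0   3   0  |   4 ]
Multiply R1 by 1/2.
  [ 1  3  -3/2  -2  |   9 ]
  [ 0  3     0  -2  |   8 ]
  [ 0  0     6   2  |  -4 ]
  [ 0  0     3   0  |   4 ]
Multiply R2 by 1/3.
  [ 1  3  -3/2    -2  |    9 ]
  [ 0  1     0  -2/3  |  8/3 ]
  [ 0  0     6     2  |   -4 ]
  [ 0  0     3     0  |    4 ]
Multiply R3 by 1/6.
  [ 1  3  -3/2    -2  |     9 ]
  [ 0  1     0  -2/3  |   8/3 ]
  [ 0  0     1   1/3  |  -2/3 ]
  [ 0  0     3     0  |     4 ]
Subtract 3 times R3 from R4.
  [ 1  3  -3/2    -2  |     9 ]
  [ 0  1     0  -2/3  |   8/3 ]
  [ 0  0     1   1/3  |  -2/3 ]
  [ 0  0     0    -1  |     6 ]
Multiply R4 by -1.
  [ 1  3  -3/2    -2  |     9 ]
  [ 0  1     0  -2/3  |   8/3 ]
  [ 0  0     1   1/3  |  -2/3 ]
  [ 0  0     0     1  |    -6 ]
Subtract 1/3 times R4 from R3.
  [ 1  3  -3/2    -2  |    9 ]
  [ 0  1     0  -2/3  |  8/3 ]
  [ 0  0     1     0  |  4/3 ]
  [ 0  0     0     1  |   -6 ]
Add 2/3 times R4 to R2.
  [ 1  3  -3/2  -2  |     9 ]
  [ 0  1     0   0  |  -4/3 ]
  [ 0  0     1   0  |   4/3 ]
  [ 0  0     0   1  |    -6 ]
Add 2 times R4 to R1.
  [ 1  3  -3/2  0  |    -3 ]
  [ 0  1     0  0  |  -4/3 ]
  [ 0  0     1  0  |   4/3 ]
  [ 0  0     0  1  |    -6 ]
Add 3/2 times R3 to R1.
  [ 1  3  0  0  |    -1 ]
  [ 0  1  0  0  |  -4/3 ]
  [ 0  0  1  0  |   4/3 ]
  [ 0  0  0  1  |    -6 ]
Subtract 3 times R2 from R1.
  [ 1  0  0  0  |     3 ]
  [ 0  1  0  0  |  -4/3 ]
  [ 0  0  1  0  |   4/3 ]
  [ 0  0  0  1  |    -6 ]
Reading off the last column: x = 3, y = -4/3, z = 4/3, w = -6.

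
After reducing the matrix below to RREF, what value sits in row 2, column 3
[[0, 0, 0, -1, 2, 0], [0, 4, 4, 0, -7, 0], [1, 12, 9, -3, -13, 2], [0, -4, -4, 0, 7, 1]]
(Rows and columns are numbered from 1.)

1

R1 <-> R3
  [ 1  12   9  -3  -13  2 ]
  [ 0   4   4   0   -7  0 ]
  [ 0   0   0  -1    2  0 ]
  [ 0  -4  -4   0    7  1 ]
R2 -> 1/4·R2
  [ 1  12   9  -3   -13  2 ]
  [ 0   1   1   0  -7/4  0 ]
  [ 0   0   0  -1     2  0 ]
  [ 0  -4  -4   0     7  1 ]
R4 -> R4 + 4·R2
  [ 1  12  9  -3   -13  2 ]
  [ 0   1  1   0  -7/4  0 ]
  [ 0   0  0  -1     2  0 ]
  [ 0   0  0   0     0  1 ]
R3 -> -1·R3
  [ 1  12  9  -3   -13  2 ]
  [ 0   1  1   0  -7/4  0 ]
  [ 0   0  0   1    -2  0 ]
  [ 0   0  0   0     0  1 ]
R1 -> R1 − 2·R4
  [ 1  12  9  -3   -13  0 ]
  [ 0   1  1   0  -7/4  0 ]
  [ 0   0  0   1    -2  0 ]
  [ 0   0  0   0     0  1 ]
R1 -> R1 + 3·R3
  [ 1  12  9  0   -19  0 ]
  [ 0   1  1  0  -7/4  0 ]
  [ 0   0  0  1    -2  0 ]
  [ 0   0  0  0     0  1 ]
R1 -> R1 − 12·R2
  [ 1  0  -3  0     2  0 ]
  [ 0  1   1  0  -7/4  0 ]
  [ 0  0   0  1    -2  0 ]
  [ 0  0   0  0     0  1 ]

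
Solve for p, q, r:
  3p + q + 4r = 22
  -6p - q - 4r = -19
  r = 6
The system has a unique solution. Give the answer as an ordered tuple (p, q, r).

Form the augmented matrix and row-reduce:
  [  3   1   4  |   22 ]
  [ -6  -1  -4  |  -19 ]
  [  0   0   1  |    6 ]
Multiply r1 by 1/3.
Add 6 times r1 to r2.
Subtract 4 times r3 from r2.
Subtract 4/3 times r3 from r1.
Subtract 1/3 times r2 from r1.
Reading off the last column: p = -1, q = 1, r = 6.

(-1, 1, 6)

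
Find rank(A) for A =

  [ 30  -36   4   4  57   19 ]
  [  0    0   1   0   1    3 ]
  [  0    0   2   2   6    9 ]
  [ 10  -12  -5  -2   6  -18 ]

rank = 4

R1 -> 1/30·R1
  [  1  -6/5  2/15  2/15  19/10  19/30 ]
  [  0     0     1     0      1      3 ]
  [  0     0     2     2      6      9 ]
  [ 10   -12    -5    -2      6    -18 ]
R4 -> R4 − 10·R1
  [ 1  -6/5   2/15   2/15  19/10  19/30 ]
  [ 0     0      1      0      1      3 ]
  [ 0     0      2      2      6      9 ]
  [ 0     0  -19/3  -10/3    -13  -73/3 ]
R3 -> R3 − 2·R2
  [ 1  -6/5   2/15   2/15  19/10  19/30 ]
  [ 0     0      1      0      1      3 ]
  [ 0     0      0      2      4      3 ]
  [ 0     0  -19/3  -10/3    -13  -73/3 ]
R4 -> R4 + 19/3·R2
  [ 1  -6/5  2/15   2/15  19/10  19/30 ]
  [ 0     0     1      0      1      3 ]
  [ 0     0     0      2      4      3 ]
  [ 0     0     0  -10/3  -20/3  -16/3 ]
R3 -> 1/2·R3
  [ 1  -6/5  2/15   2/15  19/10  19/30 ]
  [ 0     0     1      0      1      3 ]
  [ 0     0     0      1      2    3/2 ]
  [ 0     0     0  -10/3  -20/3  -16/3 ]
R4 -> R4 + 10/3·R3
  [ 1  -6/5  2/15  2/15  19/10  19/30 ]
  [ 0     0     1     0      1      3 ]
  [ 0     0     0     1      2    3/2 ]
  [ 0     0     0     0      0   -1/3 ]
R4 -> -3·R4
  [ 1  -6/5  2/15  2/15  19/10  19/30 ]
  [ 0     0     1     0      1      3 ]
  [ 0     0     0     1      2    3/2 ]
  [ 0     0     0     0      0      1 ]
R3 -> R3 − 3/2·R4
  [ 1  -6/5  2/15  2/15  19/10  19/30 ]
  [ 0     0     1     0      1      3 ]
  [ 0     0     0     1      2      0 ]
  [ 0     0     0     0      0      1 ]
R2 -> R2 − 3·R4
  [ 1  -6/5  2/15  2/15  19/10  19/30 ]
  [ 0     0     1     0      1      0 ]
  [ 0     0     0     1      2      0 ]
  [ 0     0     0     0      0      1 ]
R1 -> R1 − 19/30·R4
  [ 1  -6/5  2/15  2/15  19/10  0 ]
  [ 0     0     1     0      1  0 ]
  [ 0     0     0     1      2  0 ]
  [ 0     0     0     0      0  1 ]
R1 -> R1 − 2/15·R3
  [ 1  -6/5  2/15  0  49/30  0 ]
  [ 0     0     1  0      1  0 ]
  [ 0     0     0  1      2  0 ]
  [ 0     0     0  0      0  1 ]
R1 -> R1 − 2/15·R2
  [ 1  -6/5  0  0  3/2  0 ]
  [ 0     0  1  0    1  0 ]
  [ 0     0  0  1    2  0 ]
  [ 0     0  0  0    0  1 ]
The reduced form has 4 nonzero rows.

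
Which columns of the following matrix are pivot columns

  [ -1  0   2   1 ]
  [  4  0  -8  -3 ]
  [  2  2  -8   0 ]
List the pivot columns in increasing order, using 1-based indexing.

Multiply ρ1 by -1.
  [ 1  0  -2  -1 ]
  [ 4  0  -8  -3 ]
  [ 2  2  -8   0 ]
Subtract 4 times ρ1 from ρ2.
  [ 1  0  -2  -1 ]
  [ 0  0   0   1 ]
  [ 2  2  -8   0 ]
Subtract 2 times ρ1 from ρ3.
  [ 1  0  -2  -1 ]
  [ 0  0   0   1 ]
  [ 0  2  -4   2 ]
Swap ρ2 and ρ3.
  [ 1  0  -2  -1 ]
  [ 0  2  -4   2 ]
  [ 0  0   0   1 ]
Multiply ρ2 by 1/2.
  [ 1  0  -2  -1 ]
  [ 0  1  -2   1 ]
  [ 0  0   0   1 ]
Subtract ρ3 from ρ2.
  [ 1  0  -2  -1 ]
  [ 0  1  -2   0 ]
  [ 0  0   0   1 ]
Add ρ3 to ρ1.
  [ 1  0  -2  0 ]
  [ 0  1  -2  0 ]
  [ 0  0   0  1 ]
Pivot columns are the columns containing a leading 1.

1, 2, 4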